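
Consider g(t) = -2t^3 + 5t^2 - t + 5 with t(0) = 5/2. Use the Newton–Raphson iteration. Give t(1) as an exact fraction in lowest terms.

g'(t) = -6t^2 + 10t - 1.
g(5/2) = 5/2, g'(5/2) = -27/2, so t(1) = (5/2) - (5/2)/(-27/2) = 145/54.

145/54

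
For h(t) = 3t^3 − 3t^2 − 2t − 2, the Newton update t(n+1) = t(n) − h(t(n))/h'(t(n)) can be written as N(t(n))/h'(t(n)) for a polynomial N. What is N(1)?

5

h'(t) = 9t^2 − 6t − 2.
N(t) = t·h'(t) − h(t) = t·(9t^2 − 6t − 2) − (3t^3 − 3t^2 − 2t − 2) = 6t^3 − 3t^2 + 2.
N(1) = 5.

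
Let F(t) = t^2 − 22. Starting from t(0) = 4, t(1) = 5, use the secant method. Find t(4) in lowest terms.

1909/407

F(4) = −6, F(5) = 3. t(2) = 5 − 3·(5 − 4)/(3 − (−6)) = 14/3.
F(5) = 3, F(14/3) = −2/9. t(3) = (14/3) − (−2/9)·((14/3) − 5)/((−2/9) − 3) = 136/29.
F(14/3) = −2/9, F(136/29) = −6/841. t(4) = (136/29) − (−6/841)·((136/29) − (14/3))/((−6/841) − (−2/9)) = 1909/407.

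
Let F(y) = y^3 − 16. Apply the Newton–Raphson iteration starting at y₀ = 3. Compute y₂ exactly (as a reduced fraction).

F'(y) = 3y^2.
F(3) = 11, F'(3) = 27, so y₁ = 3 − 11/27 = 70/27.
F(70/27) = 28072/19683, F'(70/27) = 4900/243, so y₂ = (70/27) − (28072/19683)/(4900/243) = 250232/99225.

250232/99225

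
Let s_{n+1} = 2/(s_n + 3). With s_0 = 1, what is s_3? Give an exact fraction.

14/25

s_1 = 2/(1 + 3) = 1/2.
s_2 = 2/(1/2 + 3) = 4/7.
s_3 = 2/(4/7 + 3) = 14/25.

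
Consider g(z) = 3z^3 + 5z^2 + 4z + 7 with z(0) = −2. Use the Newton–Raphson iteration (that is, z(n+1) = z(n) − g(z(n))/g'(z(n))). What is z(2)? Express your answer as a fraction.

g'(z) = 9z^2 + 10z + 4.
g(−2) = −5, g'(−2) = 20, so z(1) = (−2) − (−5)/20 = −7/4.
g(−7/4) = −49/64, g'(−7/4) = 225/16, so z(2) = (−7/4) − (−49/64)/(225/16) = −763/450.

−763/450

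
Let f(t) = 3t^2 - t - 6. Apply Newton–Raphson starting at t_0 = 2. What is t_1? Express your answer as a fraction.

f'(t) = 6t - 1.
f(2) = 4, f'(2) = 11, so t_1 = 2 - 4/11 = 18/11.

18/11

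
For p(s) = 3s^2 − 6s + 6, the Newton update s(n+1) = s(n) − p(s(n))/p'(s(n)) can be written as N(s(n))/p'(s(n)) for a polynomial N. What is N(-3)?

p'(s) = 6s − 6.
N(s) = s·p'(s) − p(s) = s·(6s − 6) − (3s^2 − 6s + 6) = 3s^2 − 6.
N(-3) = 21.

21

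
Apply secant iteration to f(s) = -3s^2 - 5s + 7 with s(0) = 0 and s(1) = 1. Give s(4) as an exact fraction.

6377/7033

f(0) = 7, f(1) = -1. s(2) = 1 - (-1)·(1 - 0)/((-1) - 7) = 7/8.
f(1) = -1, f(7/8) = 21/64. s(3) = (7/8) - (21/64)·((7/8) - 1)/((21/64) - (-1)) = 77/85.
f(7/8) = 21/64, f(77/85) = 63/7225. s(4) = (77/85) - (63/7225)·((77/85) - (7/8))/((63/7225) - (21/64)) = 6377/7033.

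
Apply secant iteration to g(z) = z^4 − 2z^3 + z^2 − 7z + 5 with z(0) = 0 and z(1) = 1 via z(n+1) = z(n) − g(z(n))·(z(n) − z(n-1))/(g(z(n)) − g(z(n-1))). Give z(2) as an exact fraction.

g(0) = 5, g(1) = −2. z(2) = 1 − (−2)·(1 − 0)/((−2) − 5) = 5/7.

5/7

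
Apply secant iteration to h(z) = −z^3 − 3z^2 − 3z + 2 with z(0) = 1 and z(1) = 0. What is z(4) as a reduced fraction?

h(1) = −5, h(0) = 2. z(2) = 0 − 2·(0 − 1)/(2 − (−5)) = 2/7.
h(0) = 2, h(2/7) = 300/343. z(3) = (2/7) − (300/343)·((2/7) − 0)/((300/343) − 2) = 98/193.
h(2/7) = 300/343, h(98/193) = −3075000/7189057. z(4) = (98/193) − (−3075000/7189057)·((98/193) − (2/7))/((−3075000/7189057) − (300/343)) = 1551634/3568269.

1551634/3568269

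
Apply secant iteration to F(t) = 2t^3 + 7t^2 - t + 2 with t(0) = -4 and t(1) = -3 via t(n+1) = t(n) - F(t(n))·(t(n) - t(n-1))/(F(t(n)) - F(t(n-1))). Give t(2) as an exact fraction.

F(-4) = -10, F(-3) = 14. t(2) = (-3) - 14·((-3) - (-4))/(14 - (-10)) = -43/12.

-43/12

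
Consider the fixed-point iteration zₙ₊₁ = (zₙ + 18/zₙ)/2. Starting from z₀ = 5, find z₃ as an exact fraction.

26628001/6276280

z₁ = (5 + 18/5)/2 = 43/10.
z₂ = (43/10 + 18/(43/10))/2 = 3649/860.
z₃ = (3649/860 + 18/(3649/860))/2 = 26628001/6276280.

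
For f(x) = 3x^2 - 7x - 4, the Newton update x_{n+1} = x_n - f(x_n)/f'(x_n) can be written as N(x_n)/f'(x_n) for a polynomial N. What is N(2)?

f'(x) = 6x - 7.
N(x) = x·f'(x) - f(x) = x·(6x - 7) - (3x^2 - 7x - 4) = 3x^2 + 4.
N(2) = 16.

16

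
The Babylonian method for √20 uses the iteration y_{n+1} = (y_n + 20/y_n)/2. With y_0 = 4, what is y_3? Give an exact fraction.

51841/11592

y_1 = (4 + 20/4)/2 = 9/2.
y_2 = (9/2 + 20/(9/2))/2 = 161/36.
y_3 = (161/36 + 20/(161/36))/2 = 51841/11592.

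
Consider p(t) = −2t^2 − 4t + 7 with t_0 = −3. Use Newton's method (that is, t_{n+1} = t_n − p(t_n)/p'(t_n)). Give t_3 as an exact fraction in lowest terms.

−979745/313888

p'(t) = −4t − 4.
p(−3) = 1, p'(−3) = 8, so t_1 = (−3) − 1/8 = −25/8.
p(−25/8) = −1/32, p'(−25/8) = 17/2, so t_2 = (−25/8) − (−1/32)/(17/2) = −849/272.
p(−849/272) = −1/36992, p'(−849/272) = 577/68, so t_3 = (−849/272) − (−1/36992)/(577/68) = −979745/313888.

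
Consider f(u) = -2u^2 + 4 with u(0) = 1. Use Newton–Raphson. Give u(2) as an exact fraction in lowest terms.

17/12

f'(u) = -4u.
f(1) = 2, f'(1) = -4, so u(1) = 1 - 2/(-4) = 3/2.
f(3/2) = -1/2, f'(3/2) = -6, so u(2) = (3/2) - (-1/2)/(-6) = 17/12.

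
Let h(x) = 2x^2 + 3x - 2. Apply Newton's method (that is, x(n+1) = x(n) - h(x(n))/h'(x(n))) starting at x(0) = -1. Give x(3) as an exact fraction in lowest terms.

-2650/1261

h'(x) = 4x + 3.
h(-1) = -3, h'(-1) = -1, so x(1) = (-1) - (-3)/(-1) = -4.
h(-4) = 18, h'(-4) = -13, so x(2) = (-4) - 18/(-13) = -34/13.
h(-34/13) = 648/169, h'(-34/13) = -97/13, so x(3) = (-34/13) - (648/169)/(-97/13) = -2650/1261.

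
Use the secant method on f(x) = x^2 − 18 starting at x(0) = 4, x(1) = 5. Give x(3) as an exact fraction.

f(4) = −2, f(5) = 7. x(2) = 5 − 7·(5 − 4)/(7 − (−2)) = 38/9.
f(5) = 7, f(38/9) = −14/81. x(3) = (38/9) − (−14/81)·((38/9) − 5)/((−14/81) − 7) = 352/83.

352/83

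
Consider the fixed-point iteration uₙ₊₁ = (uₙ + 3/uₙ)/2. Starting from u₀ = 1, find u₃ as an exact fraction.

97/56

u₁ = (1 + 3/1)/2 = 2.
u₂ = (2 + 3/2)/2 = 7/4.
u₃ = (7/4 + 3/(7/4))/2 = 97/56.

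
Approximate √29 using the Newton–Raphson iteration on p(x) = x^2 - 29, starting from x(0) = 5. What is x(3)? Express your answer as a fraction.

528527/98145

p'(x) = 2x.
p(5) = -4, p'(5) = 10, so x(1) = 5 - (-4)/10 = 27/5.
p(27/5) = 4/25, p'(27/5) = 54/5, so x(2) = (27/5) - (4/25)/(54/5) = 727/135.
p(727/135) = 4/18225, p'(727/135) = 1454/135, so x(3) = (727/135) - (4/18225)/(1454/135) = 528527/98145.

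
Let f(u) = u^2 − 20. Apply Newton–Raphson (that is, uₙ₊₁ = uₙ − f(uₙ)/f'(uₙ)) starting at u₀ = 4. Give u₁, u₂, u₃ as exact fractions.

f'(u) = 2u.
f(4) = −4, f'(4) = 8, so u₁ = 4 − (−4)/8 = 9/2.
f(9/2) = 1/4, f'(9/2) = 9, so u₂ = (9/2) − (1/4)/9 = 161/36.
f(161/36) = 1/1296, f'(161/36) = 161/18, so u₃ = (161/36) − (1/1296)/(161/18) = 51841/11592.

u₁ = 9/2, u₂ = 161/36, u₃ = 51841/11592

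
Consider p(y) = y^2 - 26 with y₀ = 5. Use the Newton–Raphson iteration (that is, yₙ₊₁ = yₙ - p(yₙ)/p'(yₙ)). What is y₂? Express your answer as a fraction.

5201/1020

p'(y) = 2y.
p(5) = -1, p'(5) = 10, so y₁ = 5 - (-1)/10 = 51/10.
p(51/10) = 1/100, p'(51/10) = 51/5, so y₂ = (51/10) - (1/100)/(51/5) = 5201/1020.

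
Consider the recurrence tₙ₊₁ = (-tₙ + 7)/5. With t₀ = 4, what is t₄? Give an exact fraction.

732/625

t₁ = (-4 + 7)/5 = 3/5.
t₂ = (-(3/5) + 7)/5 = 32/25.
t₃ = (-(32/25) + 7)/5 = 143/125.
t₄ = (-(143/125) + 7)/5 = 732/625.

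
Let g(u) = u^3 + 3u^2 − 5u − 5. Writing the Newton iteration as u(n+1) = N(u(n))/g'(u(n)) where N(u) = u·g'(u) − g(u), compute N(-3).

g'(u) = 3u^2 + 6u − 5.
N(u) = u·g'(u) − g(u) = u·(3u^2 + 6u − 5) − (u^3 + 3u^2 − 5u − 5) = 2u^3 + 3u^2 + 5.
N(-3) = −22.

−22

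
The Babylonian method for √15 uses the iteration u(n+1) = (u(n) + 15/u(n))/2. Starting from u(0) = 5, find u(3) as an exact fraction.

1921/496

u(1) = (5 + 15/5)/2 = 4.
u(2) = (4 + 15/4)/2 = 31/8.
u(3) = (31/8 + 15/(31/8))/2 = 1921/496.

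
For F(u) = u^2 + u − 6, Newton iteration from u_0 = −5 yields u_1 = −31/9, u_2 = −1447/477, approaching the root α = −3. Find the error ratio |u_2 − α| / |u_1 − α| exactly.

4/53

u_1 − α = −31/9 − (−3) = −31/9 + 3 = −4/9, so |u_1 − α| = 4/9.
u_2 − α = −1447/477 − (−3) = −1447/477 + 3 = −16/477, so |u_2 − α| = 16/477.
Ratio = (16/477) / (4/9) = 4/53.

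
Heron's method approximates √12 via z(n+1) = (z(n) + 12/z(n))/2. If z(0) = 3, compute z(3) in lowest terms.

z(1) = (3 + 12/3)/2 = 7/2.
z(2) = (7/2 + 12/(7/2))/2 = 97/28.
z(3) = (97/28 + 12/(97/28))/2 = 18817/5432.

18817/5432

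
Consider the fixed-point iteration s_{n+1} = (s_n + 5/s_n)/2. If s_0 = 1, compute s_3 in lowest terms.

s_1 = (1 + 5/1)/2 = 3.
s_2 = (3 + 5/3)/2 = 7/3.
s_3 = (7/3 + 5/(7/3))/2 = 47/21.

47/21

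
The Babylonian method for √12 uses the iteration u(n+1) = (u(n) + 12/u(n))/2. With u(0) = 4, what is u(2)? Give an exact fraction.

97/28

u(1) = (4 + 12/4)/2 = 7/2.
u(2) = (7/2 + 12/(7/2))/2 = 97/28.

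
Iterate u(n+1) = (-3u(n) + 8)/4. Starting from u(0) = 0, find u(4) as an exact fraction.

u(1) = (-3·0 + 8)/4 = 2.
u(2) = (-3·2 + 8)/4 = 1/2.
u(3) = (-3·(1/2) + 8)/4 = 13/8.
u(4) = (-3·(13/8) + 8)/4 = 25/32.

25/32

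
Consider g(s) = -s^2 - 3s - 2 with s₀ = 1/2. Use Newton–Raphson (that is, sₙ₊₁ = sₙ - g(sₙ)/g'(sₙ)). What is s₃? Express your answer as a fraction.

-377503/384064

g'(s) = -2s - 3.
g(1/2) = -15/4, g'(1/2) = -4, so s₁ = (1/2) - (-15/4)/(-4) = -7/16.
g(-7/16) = -225/256, g'(-7/16) = -17/8, so s₂ = (-7/16) - (-225/256)/(-17/8) = -463/544.
g(-463/544) = -50625/295936, g'(-463/544) = -353/272, so s₃ = (-463/544) - (-50625/295936)/(-353/272) = -377503/384064.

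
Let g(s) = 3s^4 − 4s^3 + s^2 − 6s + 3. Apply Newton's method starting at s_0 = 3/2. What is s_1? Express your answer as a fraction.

g'(s) = 12s^3 − 12s^2 + 2s − 6.
g(3/2) = −33/16, g'(3/2) = 21/2, so s_1 = (3/2) − (−33/16)/(21/2) = 95/56.

95/56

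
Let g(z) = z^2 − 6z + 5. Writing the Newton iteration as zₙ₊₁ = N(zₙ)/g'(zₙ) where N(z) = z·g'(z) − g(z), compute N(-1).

−4

g'(z) = 2z − 6.
N(z) = z·g'(z) − g(z) = z·(2z − 6) − (z^2 − 6z + 5) = z^2 − 5.
N(-1) = −4.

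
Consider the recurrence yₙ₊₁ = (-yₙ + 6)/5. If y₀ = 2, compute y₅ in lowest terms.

3124/3125

y₁ = (-2 + 6)/5 = 4/5.
y₂ = (-(4/5) + 6)/5 = 26/25.
y₃ = (-(26/25) + 6)/5 = 124/125.
y₄ = (-(124/125) + 6)/5 = 626/625.
y₅ = (-(626/625) + 6)/5 = 3124/3125.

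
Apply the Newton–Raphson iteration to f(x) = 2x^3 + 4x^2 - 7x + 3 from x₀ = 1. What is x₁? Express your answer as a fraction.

5/7

f'(x) = 6x^2 + 8x - 7.
f(1) = 2, f'(1) = 7, so x₁ = 1 - 2/7 = 5/7.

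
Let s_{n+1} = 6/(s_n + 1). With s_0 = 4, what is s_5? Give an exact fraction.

s_1 = 6/(4 + 1) = 6/5.
s_2 = 6/(6/5 + 1) = 30/11.
s_3 = 6/(30/11 + 1) = 66/41.
s_4 = 6/(66/41 + 1) = 246/107.
s_5 = 6/(246/107 + 1) = 642/353.

642/353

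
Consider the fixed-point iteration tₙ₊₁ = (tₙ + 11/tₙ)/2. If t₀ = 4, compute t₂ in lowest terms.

1433/432

t₁ = (4 + 11/4)/2 = 27/8.
t₂ = (27/8 + 11/(27/8))/2 = 1433/432.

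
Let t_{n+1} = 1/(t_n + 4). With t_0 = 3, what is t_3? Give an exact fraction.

29/123

t_1 = 1/(3 + 4) = 1/7.
t_2 = 1/(1/7 + 4) = 7/29.
t_3 = 1/(7/29 + 4) = 29/123.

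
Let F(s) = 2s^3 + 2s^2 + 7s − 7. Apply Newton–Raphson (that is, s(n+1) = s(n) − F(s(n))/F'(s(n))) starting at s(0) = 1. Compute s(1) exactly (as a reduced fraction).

13/17

F'(s) = 6s^2 + 4s + 7.
F(1) = 4, F'(1) = 17, so s(1) = 1 − 4/17 = 13/17.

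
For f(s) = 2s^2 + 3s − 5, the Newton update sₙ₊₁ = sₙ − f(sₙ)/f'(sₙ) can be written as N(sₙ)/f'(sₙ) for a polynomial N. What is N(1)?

f'(s) = 4s + 3.
N(s) = s·f'(s) − f(s) = s·(4s + 3) − (2s^2 + 3s − 5) = 2s^2 + 5.
N(1) = 7.

7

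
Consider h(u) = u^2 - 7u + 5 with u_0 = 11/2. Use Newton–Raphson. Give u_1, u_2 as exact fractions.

h'(u) = 2u - 7.
h(11/2) = -13/4, h'(11/2) = 4, so u_1 = (11/2) - (-13/4)/4 = 101/16.
h(101/16) = 169/256, h'(101/16) = 45/8, so u_2 = (101/16) - (169/256)/(45/8) = 8921/1440.

u_1 = 101/16, u_2 = 8921/1440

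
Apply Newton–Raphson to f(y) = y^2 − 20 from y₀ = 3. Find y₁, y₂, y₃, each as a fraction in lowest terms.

f'(y) = 2y.
f(3) = −11, f'(3) = 6, so y₁ = 3 − (−11)/6 = 29/6.
f(29/6) = 121/36, f'(29/6) = 29/3, so y₂ = (29/6) − (121/36)/(29/3) = 1561/348.
f(1561/348) = 14641/121104, f'(1561/348) = 1561/174, so y₃ = (1561/348) − (14641/121104)/(1561/174) = 4858801/1086456.

y₁ = 29/6, y₂ = 1561/348, y₃ = 4858801/1086456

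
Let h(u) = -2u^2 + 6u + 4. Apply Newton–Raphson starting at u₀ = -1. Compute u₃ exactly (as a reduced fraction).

-25531/45465

h'(u) = -4u + 6.
h(-1) = -4, h'(-1) = 10, so u₁ = (-1) - (-4)/10 = -3/5.
h(-3/5) = -8/25, h'(-3/5) = 42/5, so u₂ = (-3/5) - (-8/25)/(42/5) = -59/105.
h(-59/105) = -32/11025, h'(-59/105) = 866/105, so u₃ = (-59/105) - (-32/11025)/(866/105) = -25531/45465.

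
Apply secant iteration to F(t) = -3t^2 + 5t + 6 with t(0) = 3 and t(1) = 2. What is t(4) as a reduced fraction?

F(3) = -6, F(2) = 4. t(2) = 2 - 4·(2 - 3)/(4 - (-6)) = 12/5.
F(2) = 4, F(12/5) = 18/25. t(3) = (12/5) - (18/25)·((12/5) - 2)/((18/25) - 4) = 102/41.
F(12/5) = 18/25, F(102/41) = -216/1681. t(4) = (102/41) - (-216/1681)·((102/41) - (12/5))/((-216/1681) - (18/25)) = 4902/1981.

4902/1981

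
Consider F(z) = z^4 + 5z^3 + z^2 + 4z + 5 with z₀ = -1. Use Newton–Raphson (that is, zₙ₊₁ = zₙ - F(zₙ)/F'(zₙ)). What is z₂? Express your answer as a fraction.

F'(z) = 4z^3 + 15z^2 + 2z + 4.
F(-1) = -2, F'(-1) = 13, so z₁ = (-1) - (-2)/13 = -11/13.
F(-11/13) = -5288/28561, F'(-11/13) = 23341/2197, so z₂ = (-11/13) - (-5288/28561)/(23341/2197) = -251463/303433.

-251463/303433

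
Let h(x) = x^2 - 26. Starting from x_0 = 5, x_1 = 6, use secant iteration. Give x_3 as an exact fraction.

311/61

h(5) = -1, h(6) = 10. x_2 = 6 - 10·(6 - 5)/(10 - (-1)) = 56/11.
h(6) = 10, h(56/11) = -10/121. x_3 = (56/11) - (-10/121)·((56/11) - 6)/((-10/121) - 10) = 311/61.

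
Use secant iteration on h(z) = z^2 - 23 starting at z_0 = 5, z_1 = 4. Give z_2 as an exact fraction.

43/9

h(5) = 2, h(4) = -7. z_2 = 4 - (-7)·(4 - 5)/((-7) - 2) = 43/9.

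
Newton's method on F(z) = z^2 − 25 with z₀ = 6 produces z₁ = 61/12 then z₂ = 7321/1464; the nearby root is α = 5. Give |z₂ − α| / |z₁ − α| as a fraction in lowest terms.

z₁ − α = 61/12 − 5 = 1/12, so |z₁ − α| = 1/12.
z₂ − α = 7321/1464 − 5 = 1/1464, so |z₂ − α| = 1/1464.
Ratio = (1/1464) / (1/12) = 1/122.

1/122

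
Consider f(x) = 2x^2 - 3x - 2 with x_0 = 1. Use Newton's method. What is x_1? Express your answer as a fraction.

f'(x) = 4x - 3.
f(1) = -3, f'(1) = 1, so x_1 = 1 - (-3)/1 = 4.

4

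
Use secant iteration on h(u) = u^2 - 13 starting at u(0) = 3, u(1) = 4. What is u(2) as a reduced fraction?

h(3) = -4, h(4) = 3. u(2) = 4 - 3·(4 - 3)/(3 - (-4)) = 25/7.

25/7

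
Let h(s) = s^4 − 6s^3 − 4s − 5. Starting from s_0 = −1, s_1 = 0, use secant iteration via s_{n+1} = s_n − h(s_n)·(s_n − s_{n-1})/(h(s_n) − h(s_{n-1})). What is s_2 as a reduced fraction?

−5/11

h(−1) = 6, h(0) = −5. s_2 = 0 − (−5)·(0 − (−1))/((−5) − 6) = −5/11.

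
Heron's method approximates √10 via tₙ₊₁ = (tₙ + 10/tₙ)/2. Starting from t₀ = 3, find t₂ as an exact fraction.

721/228

t₁ = (3 + 10/3)/2 = 19/6.
t₂ = (19/6 + 10/(19/6))/2 = 721/228.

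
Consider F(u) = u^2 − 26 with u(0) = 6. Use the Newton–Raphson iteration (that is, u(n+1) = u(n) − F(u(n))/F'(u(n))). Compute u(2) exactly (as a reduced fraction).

1897/372

F'(u) = 2u.
F(6) = 10, F'(6) = 12, so u(1) = 6 − 10/12 = 31/6.
F(31/6) = 25/36, F'(31/6) = 31/3, so u(2) = (31/6) − (25/36)/(31/3) = 1897/372.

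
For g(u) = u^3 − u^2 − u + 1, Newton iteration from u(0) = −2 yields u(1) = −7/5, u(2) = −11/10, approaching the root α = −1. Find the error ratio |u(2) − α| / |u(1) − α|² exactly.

5/8

u(1) − α = −7/5 − (−1) = −7/5 + 1 = −2/5, so |u(1) − α| = 2/5.
u(2) − α = −11/10 − (−1) = −11/10 + 1 = −1/10, so |u(2) − α| = 1/10.
|u(1) − α|² = 4/25.
Ratio = (1/10) / (4/25) = 5/8.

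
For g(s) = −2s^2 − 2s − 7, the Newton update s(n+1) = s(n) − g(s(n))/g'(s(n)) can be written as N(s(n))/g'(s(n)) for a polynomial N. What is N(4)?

−25

g'(s) = −4s − 2.
N(s) = s·g'(s) − g(s) = s·(−4s − 2) − (−2s^2 − 2s − 7) = −2s^2 + 7.
N(4) = −25.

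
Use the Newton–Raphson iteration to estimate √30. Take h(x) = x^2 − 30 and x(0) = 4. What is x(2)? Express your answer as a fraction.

h'(x) = 2x.
h(4) = −14, h'(4) = 8, so x(1) = 4 − (−14)/8 = 23/4.
h(23/4) = 49/16, h'(23/4) = 23/2, so x(2) = (23/4) − (49/16)/(23/2) = 1009/184.

1009/184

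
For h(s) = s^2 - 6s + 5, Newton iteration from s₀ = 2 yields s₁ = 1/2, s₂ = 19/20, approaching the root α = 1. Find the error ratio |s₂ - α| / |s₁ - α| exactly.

s₁ - α = 1/2 - 1 = -1/2, so |s₁ - α| = 1/2.
s₂ - α = 19/20 - 1 = -1/20, so |s₂ - α| = 1/20.
Ratio = (1/20) / (1/2) = 1/10.

1/10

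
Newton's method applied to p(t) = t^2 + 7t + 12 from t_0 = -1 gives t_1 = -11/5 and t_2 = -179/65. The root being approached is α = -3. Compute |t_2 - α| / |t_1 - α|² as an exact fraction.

t_1 - α = -11/5 - (-3) = -11/5 + 3 = 4/5, so |t_1 - α| = 4/5.
t_2 - α = -179/65 - (-3) = -179/65 + 3 = 16/65, so |t_2 - α| = 16/65.
|t_1 - α|² = 16/25.
Ratio = (16/65) / (16/25) = 5/13.

5/13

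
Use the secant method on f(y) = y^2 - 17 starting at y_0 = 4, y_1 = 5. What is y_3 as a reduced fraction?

169/41

f(4) = -1, f(5) = 8. y_2 = 5 - 8·(5 - 4)/(8 - (-1)) = 37/9.
f(5) = 8, f(37/9) = -8/81. y_3 = (37/9) - (-8/81)·((37/9) - 5)/((-8/81) - 8) = 169/41.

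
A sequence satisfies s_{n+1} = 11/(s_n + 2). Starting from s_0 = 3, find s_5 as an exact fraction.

s_1 = 11/(3 + 2) = 11/5.
s_2 = 11/(11/5 + 2) = 55/21.
s_3 = 11/(55/21 + 2) = 231/97.
s_4 = 11/(231/97 + 2) = 1067/425.
s_5 = 11/(1067/425 + 2) = 4675/1917.

4675/1917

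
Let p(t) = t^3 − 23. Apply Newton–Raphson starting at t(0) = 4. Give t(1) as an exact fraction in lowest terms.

p'(t) = 3t^2.
p(4) = 41, p'(4) = 48, so t(1) = 4 − 41/48 = 151/48.

151/48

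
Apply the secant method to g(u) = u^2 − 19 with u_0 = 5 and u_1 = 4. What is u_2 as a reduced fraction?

g(5) = 6, g(4) = −3. u_2 = 4 − (−3)·(4 − 5)/((−3) − 6) = 13/3.

13/3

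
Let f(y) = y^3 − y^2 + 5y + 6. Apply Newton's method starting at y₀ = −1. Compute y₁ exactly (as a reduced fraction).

f'(y) = 3y^2 − 2y + 5.
f(−1) = −1, f'(−1) = 10, so y₁ = (−1) − (−1)/10 = −9/10.

−9/10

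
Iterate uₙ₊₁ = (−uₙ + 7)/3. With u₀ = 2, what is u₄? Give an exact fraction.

142/81

u₁ = (−2 + 7)/3 = 5/3.
u₂ = (−(5/3) + 7)/3 = 16/9.
u₃ = (−(16/9) + 7)/3 = 47/27.
u₄ = (−(47/27) + 7)/3 = 142/81.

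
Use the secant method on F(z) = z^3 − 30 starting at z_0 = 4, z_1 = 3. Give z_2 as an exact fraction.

F(4) = 34, F(3) = −3. z_2 = 3 − (−3)·(3 − 4)/((−3) − 34) = 114/37.

114/37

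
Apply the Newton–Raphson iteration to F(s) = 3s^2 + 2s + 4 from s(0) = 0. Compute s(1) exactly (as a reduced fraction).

F'(s) = 6s + 2.
F(0) = 4, F'(0) = 2, so s(1) = 0 - 4/2 = -2.

-2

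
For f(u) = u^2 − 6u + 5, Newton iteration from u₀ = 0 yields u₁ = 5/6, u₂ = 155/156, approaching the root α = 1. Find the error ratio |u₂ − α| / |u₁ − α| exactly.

u₁ − α = 5/6 − 1 = −1/6, so |u₁ − α| = 1/6.
u₂ − α = 155/156 − 1 = −1/156, so |u₂ − α| = 1/156.
Ratio = (1/156) / (1/6) = 1/26.

1/26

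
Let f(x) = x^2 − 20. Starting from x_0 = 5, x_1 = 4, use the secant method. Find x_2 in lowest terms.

f(5) = 5, f(4) = −4. x_2 = 4 − (−4)·(4 − 5)/((−4) − 5) = 40/9.

40/9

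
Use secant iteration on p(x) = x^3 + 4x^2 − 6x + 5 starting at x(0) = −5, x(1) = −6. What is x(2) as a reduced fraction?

p(−5) = 10, p(−6) = −31. x(2) = (−6) − (−31)·((−6) − (−5))/((−31) − 10) = −215/41.

−215/41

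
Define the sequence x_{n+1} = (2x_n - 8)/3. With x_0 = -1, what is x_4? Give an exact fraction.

-536/81

x_1 = (2·(-1) - 8)/3 = -10/3.
x_2 = (2·(-10/3) - 8)/3 = -44/9.
x_3 = (2·(-44/9) - 8)/3 = -160/27.
x_4 = (2·(-160/27) - 8)/3 = -536/81.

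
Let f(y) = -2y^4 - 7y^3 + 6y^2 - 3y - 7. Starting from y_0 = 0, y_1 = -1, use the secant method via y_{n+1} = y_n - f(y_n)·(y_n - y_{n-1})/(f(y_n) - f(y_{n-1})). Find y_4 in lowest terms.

-1513345/2130717

f(0) = -7, f(-1) = 7. y_2 = (-1) - 7·((-1) - 0)/(7 - (-7)) = -1/2.
f(-1) = 7, f(-1/2) = -13/4. y_3 = (-1/2) - (-13/4)·((-1/2) - (-1))/((-13/4) - 7) = -27/41.
f(-1/2) = -13/4, f(-27/41) = -2258893/2825761. y_4 = (-27/41) - (-2258893/2825761)·((-27/41) - (-1/2))/((-2258893/2825761) - (-13/4)) = -1513345/2130717.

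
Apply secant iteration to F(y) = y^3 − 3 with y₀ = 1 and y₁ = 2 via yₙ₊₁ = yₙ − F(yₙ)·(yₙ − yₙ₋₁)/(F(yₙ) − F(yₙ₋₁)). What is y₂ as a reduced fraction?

F(1) = −2, F(2) = 5. y₂ = 2 − 5·(2 − 1)/(5 − (−2)) = 9/7.

9/7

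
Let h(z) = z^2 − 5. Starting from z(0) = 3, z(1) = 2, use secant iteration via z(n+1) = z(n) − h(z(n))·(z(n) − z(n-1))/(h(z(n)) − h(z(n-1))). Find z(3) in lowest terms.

h(3) = 4, h(2) = −1. z(2) = 2 − (−1)·(2 − 3)/((−1) − 4) = 11/5.
h(2) = −1, h(11/5) = −4/25. z(3) = (11/5) − (−4/25)·((11/5) − 2)/((−4/25) − (−1)) = 47/21.

47/21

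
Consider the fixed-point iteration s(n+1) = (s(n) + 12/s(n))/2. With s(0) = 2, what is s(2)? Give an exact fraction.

7/2

s(1) = (2 + 12/2)/2 = 4.
s(2) = (4 + 12/4)/2 = 7/2.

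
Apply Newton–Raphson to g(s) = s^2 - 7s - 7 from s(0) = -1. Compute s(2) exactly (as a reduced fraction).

-631/711

g'(s) = 2s - 7.
g(-1) = 1, g'(-1) = -9, so s(1) = (-1) - 1/(-9) = -8/9.
g(-8/9) = 1/81, g'(-8/9) = -79/9, so s(2) = (-8/9) - (1/81)/(-79/9) = -631/711.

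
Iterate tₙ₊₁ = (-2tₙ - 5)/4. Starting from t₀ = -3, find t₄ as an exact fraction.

-31/32

t₁ = (-2·(-3) - 5)/4 = 1/4.
t₂ = (-2·(1/4) - 5)/4 = -11/8.
t₃ = (-2·(-11/8) - 5)/4 = -9/16.
t₄ = (-2·(-9/16) - 5)/4 = -31/32.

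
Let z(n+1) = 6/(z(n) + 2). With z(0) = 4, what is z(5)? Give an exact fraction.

z(1) = 6/(4 + 2) = 1.
z(2) = 6/(1 + 2) = 2.
z(3) = 6/(2 + 2) = 3/2.
z(4) = 6/(3/2 + 2) = 12/7.
z(5) = 6/(12/7 + 2) = 21/13.

21/13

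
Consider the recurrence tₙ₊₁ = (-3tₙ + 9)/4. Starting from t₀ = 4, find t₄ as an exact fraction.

549/256

t₁ = (-3·4 + 9)/4 = -3/4.
t₂ = (-3·(-3/4) + 9)/4 = 45/16.
t₃ = (-3·(45/16) + 9)/4 = 9/64.
t₄ = (-3·(9/64) + 9)/4 = 549/256.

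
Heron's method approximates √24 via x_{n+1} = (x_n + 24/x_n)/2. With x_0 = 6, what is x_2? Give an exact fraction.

x_1 = (6 + 24/6)/2 = 5.
x_2 = (5 + 24/5)/2 = 49/10.

49/10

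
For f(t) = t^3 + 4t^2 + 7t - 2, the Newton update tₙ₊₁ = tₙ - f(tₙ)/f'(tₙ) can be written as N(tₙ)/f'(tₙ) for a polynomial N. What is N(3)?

f'(t) = 3t^2 + 8t + 7.
N(t) = t·f'(t) - f(t) = t·(3t^2 + 8t + 7) - (t^3 + 4t^2 + 7t - 2) = 2t^3 + 4t^2 + 2.
N(3) = 92.

92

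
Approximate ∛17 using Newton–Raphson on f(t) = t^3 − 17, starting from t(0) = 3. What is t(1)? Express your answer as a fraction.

71/27

f'(t) = 3t^2.
f(3) = 10, f'(3) = 27, so t(1) = 3 − 10/27 = 71/27.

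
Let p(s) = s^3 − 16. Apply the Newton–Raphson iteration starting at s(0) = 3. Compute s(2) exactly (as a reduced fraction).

p'(s) = 3s^2.
p(3) = 11, p'(3) = 27, so s(1) = 3 − 11/27 = 70/27.
p(70/27) = 28072/19683, p'(70/27) = 4900/243, so s(2) = (70/27) − (28072/19683)/(4900/243) = 250232/99225.

250232/99225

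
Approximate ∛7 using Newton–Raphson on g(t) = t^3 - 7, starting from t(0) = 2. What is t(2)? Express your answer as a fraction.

g'(t) = 3t^2.
g(2) = 1, g'(2) = 12, so t(1) = 2 - 1/12 = 23/12.
g(23/12) = 71/1728, g'(23/12) = 529/48, so t(2) = (23/12) - (71/1728)/(529/48) = 18215/9522.

18215/9522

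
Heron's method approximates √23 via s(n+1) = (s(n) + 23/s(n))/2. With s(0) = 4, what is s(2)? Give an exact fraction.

2993/624

s(1) = (4 + 23/4)/2 = 39/8.
s(2) = (39/8 + 23/(39/8))/2 = 2993/624.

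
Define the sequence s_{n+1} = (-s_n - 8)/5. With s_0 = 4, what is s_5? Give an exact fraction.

s_1 = (-4 - 8)/5 = -12/5.
s_2 = (-(-12/5) - 8)/5 = -28/25.
s_3 = (-(-28/25) - 8)/5 = -172/125.
s_4 = (-(-172/125) - 8)/5 = -828/625.
s_5 = (-(-828/625) - 8)/5 = -4172/3125.

-4172/3125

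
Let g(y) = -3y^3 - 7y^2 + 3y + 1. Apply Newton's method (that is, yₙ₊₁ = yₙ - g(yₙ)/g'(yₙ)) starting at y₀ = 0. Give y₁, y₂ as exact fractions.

g'(y) = -9y^2 - 14y + 3.
g(0) = 1, g'(0) = 3, so y₁ = 0 - 1/3 = -1/3.
g(-1/3) = -2/3, g'(-1/3) = 20/3, so y₂ = (-1/3) - (-2/3)/(20/3) = -7/30.

y₁ = -1/3, y₂ = -7/30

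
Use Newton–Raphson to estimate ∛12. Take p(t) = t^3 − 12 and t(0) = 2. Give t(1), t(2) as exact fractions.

t(1) = 7/3, t(2) = 1010/441

p'(t) = 3t^2.
p(2) = −4, p'(2) = 12, so t(1) = 2 − (−4)/12 = 7/3.
p(7/3) = 19/27, p'(7/3) = 49/3, so t(2) = (7/3) − (19/27)/(49/3) = 1010/441.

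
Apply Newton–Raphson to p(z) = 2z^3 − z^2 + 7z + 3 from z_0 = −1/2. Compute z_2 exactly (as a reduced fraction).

−93333/239362

p'(z) = 6z^2 − 2z + 7.
p(−1/2) = −1, p'(−1/2) = 19/2, so z_1 = (−1/2) − (−1)/(19/2) = −15/38.
p(−15/38) = −288/6859, p'(−15/38) = 6299/722, so z_2 = (−15/38) − (−288/6859)/(6299/722) = −93333/239362.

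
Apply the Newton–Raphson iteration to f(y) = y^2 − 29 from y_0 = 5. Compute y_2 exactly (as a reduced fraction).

f'(y) = 2y.
f(5) = −4, f'(5) = 10, so y_1 = 5 − (−4)/10 = 27/5.
f(27/5) = 4/25, f'(27/5) = 54/5, so y_2 = (27/5) − (4/25)/(54/5) = 727/135.

727/135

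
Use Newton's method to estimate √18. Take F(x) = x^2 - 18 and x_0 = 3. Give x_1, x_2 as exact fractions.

F'(x) = 2x.
F(3) = -9, F'(3) = 6, so x_1 = 3 - (-9)/6 = 9/2.
F(9/2) = 9/4, F'(9/2) = 9, so x_2 = (9/2) - (9/4)/9 = 17/4.

x_1 = 9/2, x_2 = 17/4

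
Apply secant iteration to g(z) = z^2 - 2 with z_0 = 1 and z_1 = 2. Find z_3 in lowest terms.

g(1) = -1, g(2) = 2. z_2 = 2 - 2·(2 - 1)/(2 - (-1)) = 4/3.
g(2) = 2, g(4/3) = -2/9. z_3 = (4/3) - (-2/9)·((4/3) - 2)/((-2/9) - 2) = 7/5.

7/5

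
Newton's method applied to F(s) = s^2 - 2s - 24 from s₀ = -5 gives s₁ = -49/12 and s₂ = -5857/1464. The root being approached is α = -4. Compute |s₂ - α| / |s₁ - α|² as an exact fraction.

s₁ - α = -49/12 - (-4) = -49/12 + 4 = -1/12, so |s₁ - α| = 1/12.
s₂ - α = -5857/1464 - (-4) = -5857/1464 + 4 = -1/1464, so |s₂ - α| = 1/1464.
|s₁ - α|² = 1/144.
Ratio = (1/1464) / (1/144) = 6/61.

6/61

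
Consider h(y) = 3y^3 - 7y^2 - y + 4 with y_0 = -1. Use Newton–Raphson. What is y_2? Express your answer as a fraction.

h'(y) = 9y^2 - 14y - 1.
h(-1) = -5, h'(-1) = 22, so y_1 = (-1) - (-5)/22 = -17/22.
h(-17/22) = -8425/10648, h'(-17/22) = 7353/484, so y_2 = (-17/22) - (-8425/10648)/(7353/484) = -58288/80883.

-58288/80883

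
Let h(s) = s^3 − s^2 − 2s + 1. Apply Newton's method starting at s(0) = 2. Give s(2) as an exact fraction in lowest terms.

h'(s) = 3s^2 − 2s − 2.
h(2) = 1, h'(2) = 6, so s(1) = 2 − 1/6 = 11/6.
h(11/6) = 29/216, h'(11/6) = 53/12, so s(2) = (11/6) − (29/216)/(53/12) = 860/477.

860/477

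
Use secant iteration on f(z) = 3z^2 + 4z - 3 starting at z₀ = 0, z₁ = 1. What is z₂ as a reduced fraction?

f(0) = -3, f(1) = 4. z₂ = 1 - 4·(1 - 0)/(4 - (-3)) = 3/7.

3/7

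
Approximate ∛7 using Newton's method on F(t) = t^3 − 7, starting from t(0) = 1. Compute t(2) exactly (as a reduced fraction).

61/27

F'(t) = 3t^2.
F(1) = −6, F'(1) = 3, so t(1) = 1 − (−6)/3 = 3.
F(3) = 20, F'(3) = 27, so t(2) = 3 − 20/27 = 61/27.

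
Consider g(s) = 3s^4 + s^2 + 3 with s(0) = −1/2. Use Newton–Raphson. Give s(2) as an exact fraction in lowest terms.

g'(s) = 12s^3 + 2s.
g(−1/2) = 55/16, g'(−1/2) = −5/2, so s(1) = (−1/2) − (55/16)/(−5/2) = 7/8.
g(7/8) = 22627/4096, g'(7/8) = 1253/128, so s(2) = (7/8) − (22627/4096)/(1253/128) = 12457/40096.

12457/40096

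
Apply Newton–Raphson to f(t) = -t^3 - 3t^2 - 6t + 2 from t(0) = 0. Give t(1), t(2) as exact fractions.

f'(t) = -3t^2 - 6t - 6.
f(0) = 2, f'(0) = -6, so t(1) = 0 - 2/(-6) = 1/3.
f(1/3) = -10/27, f'(1/3) = -25/3, so t(2) = (1/3) - (-10/27)/(-25/3) = 13/45.

t(1) = 1/3, t(2) = 13/45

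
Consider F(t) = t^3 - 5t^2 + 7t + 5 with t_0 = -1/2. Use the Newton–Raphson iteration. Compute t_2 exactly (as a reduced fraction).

-870787/1708245

F'(t) = 3t^2 - 10t + 7.
F(-1/2) = 1/8, F'(-1/2) = 51/4, so t_1 = (-1/2) - (1/8)/(51/4) = -26/51.
F(-26/51) = -83/132651, F'(-26/51) = 11165/867, so t_2 = (-26/51) - (-83/132651)/(11165/867) = -870787/1708245.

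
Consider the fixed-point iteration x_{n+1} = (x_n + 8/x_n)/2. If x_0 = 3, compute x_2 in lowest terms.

577/204

x_1 = (3 + 8/3)/2 = 17/6.
x_2 = (17/6 + 8/(17/6))/2 = 577/204.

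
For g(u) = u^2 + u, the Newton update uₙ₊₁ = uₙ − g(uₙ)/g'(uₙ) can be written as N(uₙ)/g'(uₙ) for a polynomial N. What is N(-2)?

4

g'(u) = 2u + 1.
N(u) = u·g'(u) − g(u) = u·(2u + 1) − (u^2 + u) = u^2.
N(-2) = 4.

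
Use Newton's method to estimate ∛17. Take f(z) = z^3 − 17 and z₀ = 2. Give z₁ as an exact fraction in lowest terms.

11/4

f'(z) = 3z^2.
f(2) = −9, f'(2) = 12, so z₁ = 2 − (−9)/12 = 11/4.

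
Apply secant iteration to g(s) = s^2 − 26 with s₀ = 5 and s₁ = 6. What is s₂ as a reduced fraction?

56/11

g(5) = −1, g(6) = 10. s₂ = 6 − 10·(6 − 5)/(10 − (−1)) = 56/11.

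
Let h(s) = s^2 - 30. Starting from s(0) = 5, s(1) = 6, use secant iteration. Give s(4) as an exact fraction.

h(5) = -5, h(6) = 6. s(2) = 6 - 6·(6 - 5)/(6 - (-5)) = 60/11.
h(6) = 6, h(60/11) = -30/121. s(3) = (60/11) - (-30/121)·((60/11) - 6)/((-30/121) - 6) = 115/21.
h(60/11) = -30/121, h(115/21) = -5/441. s(4) = (115/21) - (-5/441)·((115/21) - (60/11))/((-5/441) - (-30/121)) = 2766/505.

2766/505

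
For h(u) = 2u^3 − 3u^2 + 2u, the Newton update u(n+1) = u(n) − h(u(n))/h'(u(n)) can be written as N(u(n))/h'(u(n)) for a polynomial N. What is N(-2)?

h'(u) = 6u^2 − 6u + 2.
N(u) = u·h'(u) − h(u) = u·(6u^2 − 6u + 2) − (2u^3 − 3u^2 + 2u) = 4u^3 − 3u^2.
N(-2) = −44.

−44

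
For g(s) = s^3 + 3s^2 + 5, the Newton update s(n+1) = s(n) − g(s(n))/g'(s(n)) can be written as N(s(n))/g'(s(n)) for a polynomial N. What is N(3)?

g'(s) = 3s^2 + 6s.
N(s) = s·g'(s) − g(s) = s·(3s^2 + 6s) − (s^3 + 3s^2 + 5) = 2s^3 + 3s^2 − 5.
N(3) = 76.

76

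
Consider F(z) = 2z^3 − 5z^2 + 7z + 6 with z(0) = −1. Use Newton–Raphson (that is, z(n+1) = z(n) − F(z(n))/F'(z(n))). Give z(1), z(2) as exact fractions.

F'(z) = 6z^2 − 10z + 7.
F(−1) = −8, F'(−1) = 23, so z(1) = (−1) − (−8)/23 = −15/23.
F(−15/23) = −15168/12167, F'(−15/23) = 8503/529, so z(2) = (−15/23) − (−15168/12167)/(8503/529) = −112377/195569.

z(1) = −15/23, z(2) = −112377/195569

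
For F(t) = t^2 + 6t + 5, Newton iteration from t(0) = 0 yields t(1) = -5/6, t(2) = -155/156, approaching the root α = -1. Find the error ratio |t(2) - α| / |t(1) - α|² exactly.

3/13

t(1) - α = -5/6 - (-1) = -5/6 + 1 = 1/6, so |t(1) - α| = 1/6.
t(2) - α = -155/156 - (-1) = -155/156 + 1 = 1/156, so |t(2) - α| = 1/156.
|t(1) - α|² = 1/36.
Ratio = (1/156) / (1/36) = 3/13.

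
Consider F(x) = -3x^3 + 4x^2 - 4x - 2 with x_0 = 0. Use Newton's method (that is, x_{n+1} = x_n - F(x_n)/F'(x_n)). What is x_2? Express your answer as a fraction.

F'(x) = -9x^2 + 8x - 4.
F(0) = -2, F'(0) = -4, so x_1 = 0 - (-2)/(-4) = -1/2.
F(-1/2) = 11/8, F'(-1/2) = -41/4, so x_2 = (-1/2) - (11/8)/(-41/4) = -15/41.

-15/41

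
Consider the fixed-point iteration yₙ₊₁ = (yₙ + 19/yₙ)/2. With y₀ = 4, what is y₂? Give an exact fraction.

y₁ = (4 + 19/4)/2 = 35/8.
y₂ = (35/8 + 19/(35/8))/2 = 2441/560.

2441/560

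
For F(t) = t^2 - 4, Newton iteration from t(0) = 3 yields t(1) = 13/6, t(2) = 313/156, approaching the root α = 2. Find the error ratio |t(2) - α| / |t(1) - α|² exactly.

t(1) - α = 13/6 - 2 = 1/6, so |t(1) - α| = 1/6.
t(2) - α = 313/156 - 2 = 1/156, so |t(2) - α| = 1/156.
|t(1) - α|² = 1/36.
Ratio = (1/156) / (1/36) = 3/13.

3/13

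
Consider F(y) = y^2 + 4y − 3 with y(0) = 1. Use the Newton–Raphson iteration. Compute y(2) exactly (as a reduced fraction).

31/48

F'(y) = 2y + 4.
F(1) = 2, F'(1) = 6, so y(1) = 1 − 2/6 = 2/3.
F(2/3) = 1/9, F'(2/3) = 16/3, so y(2) = (2/3) − (1/9)/(16/3) = 31/48.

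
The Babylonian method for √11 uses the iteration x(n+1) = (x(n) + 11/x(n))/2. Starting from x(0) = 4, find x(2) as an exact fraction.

x(1) = (4 + 11/4)/2 = 27/8.
x(2) = (27/8 + 11/(27/8))/2 = 1433/432.

1433/432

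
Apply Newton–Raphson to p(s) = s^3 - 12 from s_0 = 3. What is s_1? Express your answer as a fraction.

p'(s) = 3s^2.
p(3) = 15, p'(3) = 27, so s_1 = 3 - 15/27 = 22/9.

22/9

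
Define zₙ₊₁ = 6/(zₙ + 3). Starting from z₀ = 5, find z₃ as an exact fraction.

30/23

z₁ = 6/(5 + 3) = 3/4.
z₂ = 6/(3/4 + 3) = 8/5.
z₃ = 6/(8/5 + 3) = 30/23.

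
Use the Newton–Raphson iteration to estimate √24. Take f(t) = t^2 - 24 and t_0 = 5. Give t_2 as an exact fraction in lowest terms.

4801/980

f'(t) = 2t.
f(5) = 1, f'(5) = 10, so t_1 = 5 - 1/10 = 49/10.
f(49/10) = 1/100, f'(49/10) = 49/5, so t_2 = (49/10) - (1/100)/(49/5) = 4801/980.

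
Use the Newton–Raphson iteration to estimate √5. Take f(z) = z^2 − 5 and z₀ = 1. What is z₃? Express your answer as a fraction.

f'(z) = 2z.
f(1) = −4, f'(1) = 2, so z₁ = 1 − (−4)/2 = 3.
f(3) = 4, f'(3) = 6, so z₂ = 3 − 4/6 = 7/3.
f(7/3) = 4/9, f'(7/3) = 14/3, so z₃ = (7/3) − (4/9)/(14/3) = 47/21.

47/21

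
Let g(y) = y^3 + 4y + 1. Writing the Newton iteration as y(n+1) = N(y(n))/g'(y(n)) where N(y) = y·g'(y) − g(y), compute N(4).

g'(y) = 3y^2 + 4.
N(y) = y·g'(y) − g(y) = y·(3y^2 + 4) − (y^3 + 4y + 1) = 2y^3 − 1.
N(4) = 127.

127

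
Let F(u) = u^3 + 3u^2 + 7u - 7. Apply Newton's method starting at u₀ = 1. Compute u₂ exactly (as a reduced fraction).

F'(u) = 3u^2 + 6u + 7.
F(1) = 4, F'(1) = 16, so u₁ = 1 - 4/16 = 3/4.
F(3/4) = 23/64, F'(3/4) = 211/16, so u₂ = (3/4) - (23/64)/(211/16) = 305/422.

305/422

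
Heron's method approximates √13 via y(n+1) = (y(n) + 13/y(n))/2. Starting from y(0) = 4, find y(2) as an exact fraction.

1673/464

y(1) = (4 + 13/4)/2 = 29/8.
y(2) = (29/8 + 13/(29/8))/2 = 1673/464.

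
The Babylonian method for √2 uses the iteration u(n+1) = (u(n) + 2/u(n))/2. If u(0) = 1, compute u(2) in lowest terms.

u(1) = (1 + 2/1)/2 = 3/2.
u(2) = (3/2 + 2/(3/2))/2 = 17/12.

17/12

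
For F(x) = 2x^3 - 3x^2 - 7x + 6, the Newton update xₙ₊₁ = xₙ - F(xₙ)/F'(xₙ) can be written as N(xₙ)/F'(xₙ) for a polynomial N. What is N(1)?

-5

F'(x) = 6x^2 - 6x - 7.
N(x) = x·F'(x) - F(x) = x·(6x^2 - 6x - 7) - (2x^3 - 3x^2 - 7x + 6) = 4x^3 - 3x^2 - 6.
N(1) = -5.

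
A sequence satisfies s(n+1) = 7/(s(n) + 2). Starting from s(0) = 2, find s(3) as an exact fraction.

s(1) = 7/(2 + 2) = 7/4.
s(2) = 7/(7/4 + 2) = 28/15.
s(3) = 7/(28/15 + 2) = 105/58.

105/58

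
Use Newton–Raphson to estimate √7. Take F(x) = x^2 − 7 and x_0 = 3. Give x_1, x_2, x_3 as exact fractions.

x_1 = 8/3, x_2 = 127/48, x_3 = 32257/12192

F'(x) = 2x.
F(3) = 2, F'(3) = 6, so x_1 = 3 − 2/6 = 8/3.
F(8/3) = 1/9, F'(8/3) = 16/3, so x_2 = (8/3) − (1/9)/(16/3) = 127/48.
F(127/48) = 1/2304, F'(127/48) = 127/24, so x_3 = (127/48) − (1/2304)/(127/24) = 32257/12192.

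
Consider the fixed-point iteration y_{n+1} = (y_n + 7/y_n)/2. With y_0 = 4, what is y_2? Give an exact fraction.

y_1 = (4 + 7/4)/2 = 23/8.
y_2 = (23/8 + 7/(23/8))/2 = 977/368.

977/368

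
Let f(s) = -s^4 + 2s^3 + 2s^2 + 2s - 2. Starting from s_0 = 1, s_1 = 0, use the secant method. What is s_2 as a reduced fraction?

2/5

f(1) = 3, f(0) = -2. s_2 = 0 - (-2)·(0 - 1)/((-2) - 3) = 2/5.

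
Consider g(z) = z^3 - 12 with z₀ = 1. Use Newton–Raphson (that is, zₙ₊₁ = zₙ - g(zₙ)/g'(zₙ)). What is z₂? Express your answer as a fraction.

1453/441

g'(z) = 3z^2.
g(1) = -11, g'(1) = 3, so z₁ = 1 - (-11)/3 = 14/3.
g(14/3) = 2420/27, g'(14/3) = 196/3, so z₂ = (14/3) - (2420/27)/(196/3) = 1453/441.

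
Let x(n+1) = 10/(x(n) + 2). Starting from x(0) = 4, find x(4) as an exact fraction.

x(1) = 10/(4 + 2) = 5/3.
x(2) = 10/(5/3 + 2) = 30/11.
x(3) = 10/(30/11 + 2) = 55/26.
x(4) = 10/(55/26 + 2) = 260/107.

260/107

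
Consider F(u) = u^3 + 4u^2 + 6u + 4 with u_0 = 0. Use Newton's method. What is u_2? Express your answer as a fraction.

-38/27

F'(u) = 3u^2 + 8u + 6.
F(0) = 4, F'(0) = 6, so u_1 = 0 - 4/6 = -2/3.
F(-2/3) = 40/27, F'(-2/3) = 2, so u_2 = (-2/3) - (40/27)/2 = -38/27.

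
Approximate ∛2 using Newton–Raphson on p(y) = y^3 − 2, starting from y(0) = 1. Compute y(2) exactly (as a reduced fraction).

91/72

p'(y) = 3y^2.
p(1) = −1, p'(1) = 3, so y(1) = 1 − (−1)/3 = 4/3.
p(4/3) = 10/27, p'(4/3) = 16/3, so y(2) = (4/3) − (10/27)/(16/3) = 91/72.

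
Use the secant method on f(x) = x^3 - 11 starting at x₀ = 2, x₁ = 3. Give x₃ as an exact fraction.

f(2) = -3, f(3) = 16. x₂ = 3 - 16·(3 - 2)/(16 - (-3)) = 41/19.
f(3) = 16, f(41/19) = -6528/6859. x₃ = (41/19) - (-6528/6859)·((41/19) - 3)/((-6528/6859) - 16) = 16025/7267.

16025/7267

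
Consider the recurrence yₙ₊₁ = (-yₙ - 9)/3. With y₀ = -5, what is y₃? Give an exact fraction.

-58/27

y₁ = (-(-5) - 9)/3 = -4/3.
y₂ = (-(-4/3) - 9)/3 = -23/9.
y₃ = (-(-23/9) - 9)/3 = -58/27.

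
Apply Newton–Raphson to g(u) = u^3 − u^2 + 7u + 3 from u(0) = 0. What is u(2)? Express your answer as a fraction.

−573/1442

g'(u) = 3u^2 − 2u + 7.
g(0) = 3, g'(0) = 7, so u(1) = 0 − 3/7 = −3/7.
g(−3/7) = −90/343, g'(−3/7) = 412/49, so u(2) = (−3/7) − (−90/343)/(412/49) = −573/1442.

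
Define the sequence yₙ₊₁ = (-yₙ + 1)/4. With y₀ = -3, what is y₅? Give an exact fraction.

y₁ = (-(-3) + 1)/4 = 1.
y₂ = (-1 + 1)/4 = 0.
y₃ = (-0 + 1)/4 = 1/4.
y₄ = (-(1/4) + 1)/4 = 3/16.
y₅ = (-(3/16) + 1)/4 = 13/64.

13/64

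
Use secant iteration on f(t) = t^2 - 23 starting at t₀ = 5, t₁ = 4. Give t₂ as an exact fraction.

43/9

f(5) = 2, f(4) = -7. t₂ = 4 - (-7)·(4 - 5)/((-7) - 2) = 43/9.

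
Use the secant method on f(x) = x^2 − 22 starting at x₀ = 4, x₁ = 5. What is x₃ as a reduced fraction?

136/29

f(4) = −6, f(5) = 3. x₂ = 5 − 3·(5 − 4)/(3 − (−6)) = 14/3.
f(5) = 3, f(14/3) = −2/9. x₃ = (14/3) − (−2/9)·((14/3) − 5)/((−2/9) − 3) = 136/29.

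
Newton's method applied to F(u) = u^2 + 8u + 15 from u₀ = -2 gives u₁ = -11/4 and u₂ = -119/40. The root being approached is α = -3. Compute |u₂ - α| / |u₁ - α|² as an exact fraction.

2/5

u₁ - α = -11/4 - (-3) = -11/4 + 3 = 1/4, so |u₁ - α| = 1/4.
u₂ - α = -119/40 - (-3) = -119/40 + 3 = 1/40, so |u₂ - α| = 1/40.
|u₁ - α|² = 1/16.
Ratio = (1/40) / (1/16) = 2/5.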